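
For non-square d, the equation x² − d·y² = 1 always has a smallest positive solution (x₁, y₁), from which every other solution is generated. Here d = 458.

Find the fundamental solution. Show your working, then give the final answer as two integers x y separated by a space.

22899 1070

√458 = [21; 2,2,42, …], period ℓ=3 (odd) → k=5
k=0  a_k=21  p_k/q_k = 21/1
…
k=2  a_k=2  p_k/q_k = 107/5
…
k=4  a_k=2  p_k/q_k = 9181/429
k=5  a_k=2  p_k/q_k = 22899/1070
(x₁, y₁) = (22899, 1070);  22899² − 458·1070² = 1 ✓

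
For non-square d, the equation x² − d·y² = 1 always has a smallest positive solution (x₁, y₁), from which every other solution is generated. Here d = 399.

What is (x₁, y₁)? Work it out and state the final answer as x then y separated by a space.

20 1

√399 = [19; 1,38, …], period ℓ=2 (even) → k=1
i=0: a=19 ⇒ p=19, q=1
i=1: a=1 ⇒ p=20, q=1
→ (20, 1).  Check: 20²=400, 399·1²=399, difference 1.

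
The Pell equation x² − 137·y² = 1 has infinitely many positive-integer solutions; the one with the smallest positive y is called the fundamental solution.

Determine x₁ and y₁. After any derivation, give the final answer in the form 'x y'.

d=137: √d = [11; 1,2,2,1,1,2,2,1,22] (ℓ=9, odd), read p_17/q_17
i=0: a=11 ⇒ p=11, q=1
…
i=2: a=2 ⇒ p=35, q=3
…
i=4: a=1 ⇒ p=117, q=10
i=5: a=1 ⇒ p=199, q=17
…
i=9: a=22 ⇒ p=39597, q=3383
i=10: a=1 ⇒ p=41341, q=3532
…
i=15: a=2 ⇒ p=1796332, q=153471
i=16: a=2 ⇒ p=4286741, q=366241
i=17: a=1 ⇒ p=6083073, q=519712
fundamental: x₁=6083073, y₁=519712  (since 37003777123329 − 137·270100562944 = 1)

6083073 519712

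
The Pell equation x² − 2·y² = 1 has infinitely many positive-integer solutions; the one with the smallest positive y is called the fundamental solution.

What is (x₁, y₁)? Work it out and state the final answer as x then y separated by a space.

d=2: √d = [1; 2] (ℓ=1, odd), read p_1/q_1
k=0  a_k=1  p_k/q_k = 1/1
k=1  a_k=2  p_k/q_k = 3/2
→ (3, 2).  Check: 3²=9, 2·2²=8, difference 1.

3 2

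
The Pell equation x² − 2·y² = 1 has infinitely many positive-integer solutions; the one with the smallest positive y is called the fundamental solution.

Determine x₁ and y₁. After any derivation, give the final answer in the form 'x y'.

3 2

[1; 2] for √2; ℓ=1 ⇒ convergent index 1
i=0: a=1 ⇒ p=1, q=1
i=1: a=2 ⇒ p=3, q=2
(x₁, y₁) = (3, 2);  3² − 2·2² = 1 ✓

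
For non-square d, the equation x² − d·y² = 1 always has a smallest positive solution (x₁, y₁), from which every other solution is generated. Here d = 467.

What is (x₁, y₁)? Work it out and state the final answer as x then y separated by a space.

1625626 75225

√467 → a₀=21, period (1,1,1,1,3,…,1,1,42); ℓ=14 even so k=13
i=0: a=21 ⇒ p=21, q=1
i=1: a=1 ⇒ p=22, q=1
i=2: a=1 ⇒ p=43, q=2
i=3: a=1 ⇒ p=65, q=3
…
i=5: a=3 ⇒ p=389, q=18
i=6: a=3 ⇒ p=1275, q=59
…
i=8: a=3 ⇒ p=82767, q=3830
i=9: a=3 ⇒ p=275465, q=12747
i=10: a=1 ⇒ p=358232, q=16577
i=11: a=1 ⇒ p=633697, q=29324
i=12: a=1 ⇒ p=991929, q=45901
i=13: a=1 ⇒ p=1625626, q=75225
(x₁, y₁) = (1625626, 75225);  1625626² − 467·75225² = 1 ✓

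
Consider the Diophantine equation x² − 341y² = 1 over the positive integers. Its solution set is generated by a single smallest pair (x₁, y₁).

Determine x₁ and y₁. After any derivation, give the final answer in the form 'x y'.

[18; 2,6,1,8,2,…,6,2,36] for √341; ℓ=14 ⇒ convergent index 13
i=0: a=18 ⇒ p=18, q=1
i=1: a=2 ⇒ p=37, q=2
i=2: a=6 ⇒ p=240, q=13
i=3: a=1 ⇒ p=277, q=15
i=4: a=8 ⇒ p=2456, q=133
i=5: a=2 ⇒ p=5189, q=281
i=6: a=1 ⇒ p=7645, q=414
i=7: a=2 ⇒ p=20479, q=1109
i=8: a=1 ⇒ p=28124, q=1523
i=9: a=2 ⇒ p=76727, q=4155
i=10: a=8 ⇒ p=641940, q=34763
…
i=12: a=6 ⇒ p=4953942, q=268271
i=13: a=2 ⇒ p=10626551, q=575460
(x₁, y₁) = (10626551, 575460);  10626551² − 341·575460² = 1 ✓

10626551 575460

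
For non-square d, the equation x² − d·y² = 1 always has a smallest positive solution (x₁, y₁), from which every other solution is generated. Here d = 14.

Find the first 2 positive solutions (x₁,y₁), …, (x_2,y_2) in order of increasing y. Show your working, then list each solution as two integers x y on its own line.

15 4
449 120

d=14: √d = [3; 1,2,1,6] (ℓ=4, even), read p_3/q_3
i=0: a=3 ⇒ p=3, q=1
i=1: a=1 ⇒ p=4, q=1
i=2: a=2 ⇒ p=11, q=3
i=3: a=1 ⇒ p=15, q=4
fundamental: x₁=15, y₁=4  (since 225 − 14·16 = 1)
k=2:  x_2 = 15·15+14·4·4 = 449,  y_2 = 15·4+4·15 = 120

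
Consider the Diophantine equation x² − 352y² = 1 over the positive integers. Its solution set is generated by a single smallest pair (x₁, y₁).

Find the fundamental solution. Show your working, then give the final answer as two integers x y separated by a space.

77617 4137

d=352: √d = [18; 1,3,5,9,5,3,1,36] (ℓ=8, even), read p_7/q_7
step 0: (18, 1)  from 18·(1,0) + (0,1)
…
step 4: (3621, 193)  from 9·(394,21) + (75,4)
step 5: (18499, 986)  from 5·(3621,193) + (394,21)
step 6: (59118, 3151)  from 3·(18499,986) + (3621,193)
step 7: (77617, 4137)  from 1·(59118,3151) + (18499,986)
fundamental: x₁=77617, y₁=4137  (since 6024398689 − 352·17114769 = 1)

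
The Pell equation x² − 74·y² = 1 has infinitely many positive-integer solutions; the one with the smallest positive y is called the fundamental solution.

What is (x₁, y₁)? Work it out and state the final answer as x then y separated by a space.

3699 430

√74 → a₀=8, period (1,1,1,1,16); ℓ=5 odd so k=9
i=0: a=8 ⇒ p=8, q=1
…
i=3: a=1 ⇒ p=26, q=3
i=4: a=1 ⇒ p=43, q=5
i=5: a=16 ⇒ p=714, q=83
i=6: a=1 ⇒ p=757, q=88
i=7: a=1 ⇒ p=1471, q=171
i=8: a=1 ⇒ p=2228, q=259
i=9: a=1 ⇒ p=3699, q=430
(x₁, y₁) = (3699, 430);  3699² − 74·430² = 1 ✓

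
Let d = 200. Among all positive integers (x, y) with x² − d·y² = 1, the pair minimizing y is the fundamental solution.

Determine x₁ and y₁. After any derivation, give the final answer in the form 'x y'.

99 7

√200 = [14; 7,28, …], period ℓ=2 (even) → k=1
a_0=14:  p_0=14·1+0=14,  q_0=14·0+1=1
a_1=7:  p_1=7·14+1=99,  q_1=7·1+0=7
(x₁, y₁) = (99, 7);  99² − 200·7² = 1 ✓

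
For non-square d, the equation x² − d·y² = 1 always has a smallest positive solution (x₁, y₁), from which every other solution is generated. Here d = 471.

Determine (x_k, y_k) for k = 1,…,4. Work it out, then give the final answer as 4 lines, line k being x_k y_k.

7838695 361188
122890278606049 5662485139320
1926598824915678693415 88772987898323613612
30204041151744689101078780801 1391728752747293974319493360

d=471: √d = [21; 1,2,2,1,3,…,2,1,42] (ℓ=14, even), read p_13/q_13
k=0  a_k=21  p_k/q_k = 21/1
k=1  a_k=1  p_k/q_k = 22/1
k=2  a_k=2  p_k/q_k = 65/3
k=3  a_k=2  p_k/q_k = 152/7
k=4  a_k=1  p_k/q_k = 217/10
k=5  a_k=3  p_k/q_k = 803/37
k=6  a_k=4  p_k/q_k = 3429/158
k=7  a_k=14  p_k/q_k = 48809/2249
…
k=9  a_k=3  p_k/q_k = 644804/29711
k=10  a_k=1  p_k/q_k = 843469/38865
k=11  a_k=2  p_k/q_k = 2331742/107441
k=12  a_k=2  p_k/q_k = 5506953/253747
k=13  a_k=1  p_k/q_k = 7838695/361188
(x₁, y₁) = (7838695, 361188);  7838695² − 471·361188² = 1 ✓
(7838695+361188√471)^2 = 122890278606049 + 5662485139320√471
(7838695+361188√471)^3 = 1926598824915678693415 + 88772987898323613612√471
(7838695+361188√471)^4 = 30204041151744689101078780801 + 1391728752747293974319493360√471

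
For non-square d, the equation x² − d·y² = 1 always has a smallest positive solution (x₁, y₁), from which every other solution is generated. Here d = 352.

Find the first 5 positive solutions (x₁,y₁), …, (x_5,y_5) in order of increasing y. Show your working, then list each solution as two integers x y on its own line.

77617 4137
12048797377 642203058
1870383011943601 99691749501435
290347036464004160257 15475549041463557732
45071731856582838801391537 2402331379802862171467853

√352 = [18; 1,3,5,9,5,3,1,36, …], period ℓ=8 (even) → k=7
i=0: a=18 ⇒ p=18, q=1
i=1: a=1 ⇒ p=19, q=1
i=2: a=3 ⇒ p=75, q=4
i=3: a=5 ⇒ p=394, q=21
i=4: a=9 ⇒ p=3621, q=193
i=5: a=5 ⇒ p=18499, q=986
i=6: a=3 ⇒ p=59118, q=3151
i=7: a=1 ⇒ p=77617, q=4137
fundamental: x₁=77617, y₁=4137  (since 6024398689 − 352·17114769 = 1)
(77617+4137√352)^2 = 12048797377 + 642203058√352
(77617+4137√352)^3 = 1870383011943601 + 99691749501435√352
(77617+4137√352)^4 = 290347036464004160257 + 15475549041463557732√352
(77617+4137√352)^5 = 45071731856582838801391537 + 2402331379802862171467853√352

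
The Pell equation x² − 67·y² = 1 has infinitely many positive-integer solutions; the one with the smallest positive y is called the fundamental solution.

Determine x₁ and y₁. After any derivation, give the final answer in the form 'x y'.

√67 → a₀=8, period (5,2,1,1,7,1,1,2,5,16); ℓ=10 even so k=9
a_0=8:  p_0=8·1+0=8,  q_0=8·0+1=1
a_1=5:  p_1=5·8+1=41,  q_1=5·1+0=5
…
a_3=1:  p_3=1·90+41=131,  q_3=1·11+5=16
…
a_7=1:  p_7=1·1899+1678=3577,  q_7=1·232+205=437
a_8=2:  p_8=2·3577+1899=9053,  q_8=2·437+232=1106
a_9=5:  p_9=5·9053+3577=48842,  q_9=5·1106+437=5967
(x₁, y₁) = (48842, 5967);  48842² − 67·5967² = 1 ✓

48842 5967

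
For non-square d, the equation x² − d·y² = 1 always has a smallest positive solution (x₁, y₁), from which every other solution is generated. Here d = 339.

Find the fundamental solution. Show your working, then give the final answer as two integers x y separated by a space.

97970 5321

√339 = [18; 2,2,2,1,17,1,2,2,2,36, …], period ℓ=10 (even) → k=9
step 0: (18, 1)  from 18·(1,0) + (0,1)
…
step 2: (92, 5)  from 2·(37,2) + (18,1)
step 3: (221, 12)  from 2·(92,5) + (37,2)
step 4: (313, 17)  from 1·(221,12) + (92,5)
step 5: (5542, 301)  from 17·(313,17) + (221,12)
step 6: (5855, 318)  from 1·(5542,301) + (313,17)
step 7: (17252, 937)  from 2·(5855,318) + (5542,301)
step 8: (40359, 2192)  from 2·(17252,937) + (5855,318)
step 9: (97970, 5321)  from 2·(40359,2192) + (17252,937)
(x₁, y₁) = (97970, 5321);  97970² − 339·5321² = 1 ✓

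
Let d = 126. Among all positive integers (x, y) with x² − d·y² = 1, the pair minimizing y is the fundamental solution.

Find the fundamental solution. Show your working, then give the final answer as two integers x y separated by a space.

√126 = [11; 4,2,4,22, …], period ℓ=4 (even) → k=3
k=0  a_k=11  p_k/q_k = 11/1
k=1  a_k=4  p_k/q_k = 45/4
k=2  a_k=2  p_k/q_k = 101/9
k=3  a_k=4  p_k/q_k = 449/40
→ (449, 40).  Check: 449²=201601, 126·40²=201600, difference 1.

449 40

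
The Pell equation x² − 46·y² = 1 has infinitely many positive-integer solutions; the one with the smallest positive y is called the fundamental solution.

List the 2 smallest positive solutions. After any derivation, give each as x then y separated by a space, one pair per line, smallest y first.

24335 3588
1184384449 174627960

√46 → a₀=6, period (1,3,1,1,2,6,2,1,1,3,1,12); ℓ=12 even so k=11
i=0: a=6 ⇒ p=6, q=1
…
i=2: a=3 ⇒ p=27, q=4
i=3: a=1 ⇒ p=34, q=5
…
i=9: a=1 ⇒ p=5297, q=781
i=10: a=3 ⇒ p=19038, q=2807
i=11: a=1 ⇒ p=24335, q=3588
(x₁, y₁) = (24335, 3588);  24335² − 46·3588² = 1 ✓
k=2:  x_2 = 24335·24335+46·3588·3588 = 1184384449,  y_2 = 24335·3588+3588·24335 = 174627960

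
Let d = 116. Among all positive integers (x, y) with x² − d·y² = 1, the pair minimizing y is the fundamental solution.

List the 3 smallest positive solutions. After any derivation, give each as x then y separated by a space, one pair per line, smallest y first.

√116 = [10; 1,3,2,1,4,1,2,3,1,20, …], period ℓ=10 (even) → k=9
step 0: (10, 1)  from 10·(1,0) + (0,1)
…
step 2: (43, 4)  from 3·(11,1) + (10,1)
…
step 4: (140, 13)  from 1·(97,9) + (43,4)
step 5: (657, 61)  from 4·(140,13) + (97,9)
…
step 7: (2251, 209)  from 2·(797,74) + (657,61)
step 8: (7550, 701)  from 3·(2251,209) + (797,74)
step 9: (9801, 910)  from 1·(7550,701) + (2251,209)
→ (9801, 910).  Check: 9801²=96059601, 116·910²=96059600, difference 1.
(9801+910√116)^2 = 192119201 + 17837820√116
(9801+910√116)^3 = 3765920568201 + 349656946730√116

9801 910
192119201 17837820
3765920568201 349656946730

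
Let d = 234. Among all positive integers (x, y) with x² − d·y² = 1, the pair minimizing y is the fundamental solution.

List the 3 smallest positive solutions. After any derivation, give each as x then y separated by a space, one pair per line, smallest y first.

5201 340
54100801 3536680
562756526801 36788545020

√234 = [15; 3,2,1,2,1,2,3,30, …], period ℓ=8 (even) → k=7
step 0: (15, 1)  from 15·(1,0) + (0,1)
step 1: (46, 3)  from 3·(15,1) + (1,0)
…
step 4: (413, 27)  from 2·(153,10) + (107,7)
step 5: (566, 37)  from 1·(413,27) + (153,10)
step 6: (1545, 101)  from 2·(566,37) + (413,27)
step 7: (5201, 340)  from 3·(1545,101) + (566,37)
→ (5201, 340).  Check: 5201²=27050401, 234·340²=27050400, difference 1.
(5201+340√234)^2 = 54100801 + 3536680√234
(5201+340√234)^3 = 562756526801 + 36788545020√234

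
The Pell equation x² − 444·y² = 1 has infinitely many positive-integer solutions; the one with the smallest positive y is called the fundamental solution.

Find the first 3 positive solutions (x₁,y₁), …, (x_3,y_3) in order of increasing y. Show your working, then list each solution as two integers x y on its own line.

√444 = [21; 14,42, …], period ℓ=2 (even) → k=1
k=0  a_k=21  p_k/q_k = 21/1
k=1  a_k=14  p_k/q_k = 295/14
→ (295, 14).  Check: 295²=87025, 444·14²=87024, difference 1.
n=2: (295,14)∘(295,14) = (295·295+444·14·14, 295·14+14·295) = (174049,8260)
n=3: (174049,8260)∘(295,14) = (295·174049+444·14·8260, 295·8260+14·174049) = (102688615,4873386)

295 14
174049 8260
102688615 4873386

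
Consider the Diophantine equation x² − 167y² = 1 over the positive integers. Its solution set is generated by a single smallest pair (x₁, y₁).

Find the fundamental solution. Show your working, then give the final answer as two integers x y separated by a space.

168 13

[12; 1,11,1,24] for √167; ℓ=4 ⇒ convergent index 3
i=0: a=12 ⇒ p=12, q=1
…
i=2: a=11 ⇒ p=155, q=12
i=3: a=1 ⇒ p=168, q=13
(x₁, y₁) = (168, 13);  168² − 167·13² = 1 ✓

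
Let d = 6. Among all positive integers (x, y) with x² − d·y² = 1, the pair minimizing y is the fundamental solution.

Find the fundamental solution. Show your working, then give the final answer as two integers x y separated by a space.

d=6: √d = [2; 2,4] (ℓ=2, even), read p_1/q_1
i=0: a=2 ⇒ p=2, q=1
i=1: a=2 ⇒ p=5, q=2
(x₁, y₁) = (5, 2);  5² − 6·2² = 1 ✓

5 2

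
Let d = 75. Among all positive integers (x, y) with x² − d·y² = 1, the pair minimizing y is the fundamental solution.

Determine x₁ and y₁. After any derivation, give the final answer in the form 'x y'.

26 3

√75 → a₀=8, period (1,1,1,16); ℓ=4 even so k=3
i=0: a=8 ⇒ p=8, q=1
i=1: a=1 ⇒ p=9, q=1
i=2: a=1 ⇒ p=17, q=2
i=3: a=1 ⇒ p=26, q=3
fundamental: x₁=26, y₁=3  (since 676 − 75·9 = 1)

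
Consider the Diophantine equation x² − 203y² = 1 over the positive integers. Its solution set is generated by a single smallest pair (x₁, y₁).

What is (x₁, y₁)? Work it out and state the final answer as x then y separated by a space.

57 4

√203 → a₀=14, period (4,28); ℓ=2 even so k=1
a_0=14:  p_0=14·1+0=14,  q_0=14·0+1=1
a_1=4:  p_1=4·14+1=57,  q_1=4·1+0=4
→ (57, 4).  Check: 57²=3249, 203·4²=3248, difference 1.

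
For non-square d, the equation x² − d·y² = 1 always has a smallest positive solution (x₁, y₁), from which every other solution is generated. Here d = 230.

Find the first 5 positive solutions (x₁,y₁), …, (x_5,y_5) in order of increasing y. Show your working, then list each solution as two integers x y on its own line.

√230 → a₀=15, period (6,30); ℓ=2 even so k=1
k=0  a_k=15  p_k/q_k = 15/1
k=1  a_k=6  p_k/q_k = 91/6
(x₁, y₁) = (91, 6);  91² − 230·6² = 1 ✓
(x_2, y_2) = (91·91 + 230·6·6, 91·6 + 6·91) = (16561, 1092)
(x_3, y_3) = (91·16561 + 230·6·1092, 91·1092 + 6·16561) = (3014011, 198738)
(x_4, y_4) = (91·3014011 + 230·6·198738, 91·198738 + 6·3014011) = (548533441, 36169224)
(x_5, y_5) = (91·548533441 + 230·6·36169224, 91·36169224 + 6·548533441) = (99830072251, 6582600030)

91 6
16561 1092
3014011 198738
548533441 36169224
99830072251 6582600030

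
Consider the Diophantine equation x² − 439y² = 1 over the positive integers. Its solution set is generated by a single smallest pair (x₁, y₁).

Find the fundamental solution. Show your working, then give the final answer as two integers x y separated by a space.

√439 = [20; 1,19,1,40, …], period ℓ=4 (even) → k=3
k=0  a_k=20  p_k/q_k = 20/1
k=1  a_k=1  p_k/q_k = 21/1
k=2  a_k=19  p_k/q_k = 419/20
k=3  a_k=1  p_k/q_k = 440/21
→ (440, 21).  Check: 440²=193600, 439·21²=193599, difference 1.

440 21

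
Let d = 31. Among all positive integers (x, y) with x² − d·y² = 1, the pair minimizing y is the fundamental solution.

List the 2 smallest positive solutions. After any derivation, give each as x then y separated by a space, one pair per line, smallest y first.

1520 273
4620799 829920

[5; 1,1,3,5,3,1,1,10] for √31; ℓ=8 ⇒ convergent index 7
k=0  a_k=5  p_k/q_k = 5/1
k=1  a_k=1  p_k/q_k = 6/1
k=2  a_k=1  p_k/q_k = 11/2
k=3  a_k=3  p_k/q_k = 39/7
k=4  a_k=5  p_k/q_k = 206/37
k=5  a_k=3  p_k/q_k = 657/118
k=6  a_k=1  p_k/q_k = 863/155
k=7  a_k=1  p_k/q_k = 1520/273
(x₁, y₁) = (1520, 273);  1520² − 31·273² = 1 ✓
k=2:  x_2 = 1520·1520+31·273·273 = 4620799,  y_2 = 1520·273+273·1520 = 829920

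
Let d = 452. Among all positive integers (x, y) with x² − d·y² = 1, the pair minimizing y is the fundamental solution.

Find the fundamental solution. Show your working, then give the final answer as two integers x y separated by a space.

[21; 3,1,5,3,10,3,5,1,3,42] for √452; ℓ=10 ⇒ convergent index 9
i=0: a=21 ⇒ p=21, q=1
…
i=5: a=10 ⇒ p=16009, q=753
i=6: a=3 ⇒ p=49579, q=2332
i=7: a=5 ⇒ p=263904, q=12413
i=8: a=1 ⇒ p=313483, q=14745
i=9: a=3 ⇒ p=1204353, q=56648
(x₁, y₁) = (1204353, 56648);  1204353² − 452·56648² = 1 ✓

1204353 56648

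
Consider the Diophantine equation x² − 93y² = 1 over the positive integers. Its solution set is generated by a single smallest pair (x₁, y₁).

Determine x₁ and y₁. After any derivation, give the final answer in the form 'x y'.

[9; 1,1,1,4,6,4,1,1,1,18] for √93; ℓ=10 ⇒ convergent index 9
i=0: a=9 ⇒ p=9, q=1
i=1: a=1 ⇒ p=10, q=1
…
i=3: a=1 ⇒ p=29, q=3
…
i=7: a=1 ⇒ p=4330, q=449
i=8: a=1 ⇒ p=7821, q=811
i=9: a=1 ⇒ p=12151, q=1260
(x₁, y₁) = (12151, 1260);  12151² − 93·1260² = 1 ✓

12151 1260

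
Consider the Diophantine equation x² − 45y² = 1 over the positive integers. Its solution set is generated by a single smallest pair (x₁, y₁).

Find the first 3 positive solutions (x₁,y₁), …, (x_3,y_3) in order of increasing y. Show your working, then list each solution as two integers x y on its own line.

161 24
51841 7728
16692641 2488392

√45 → a₀=6, period (1,2,2,2,1,12); ℓ=6 even so k=5
step 0: (6, 1)  from 6·(1,0) + (0,1)
step 1: (7, 1)  from 1·(6,1) + (1,0)
…
step 4: (114, 17)  from 2·(47,7) + (20,3)
step 5: (161, 24)  from 1·(114,17) + (47,7)
fundamental: x₁=161, y₁=24  (since 25921 − 45·576 = 1)
(161+24√45)^2 = 51841 + 7728√45
(161+24√45)^3 = 16692641 + 2488392√45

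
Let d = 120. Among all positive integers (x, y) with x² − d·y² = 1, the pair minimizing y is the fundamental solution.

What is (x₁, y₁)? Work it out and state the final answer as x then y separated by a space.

[10; 1,20] for √120; ℓ=2 ⇒ convergent index 1
k=0  a_k=10  p_k/q_k = 10/1
k=1  a_k=1  p_k/q_k = 11/1
fundamental: x₁=11, y₁=1  (since 121 − 120·1 = 1)

11 1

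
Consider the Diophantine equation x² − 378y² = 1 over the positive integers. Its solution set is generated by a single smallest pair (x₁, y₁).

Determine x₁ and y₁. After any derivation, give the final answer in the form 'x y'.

[19; 2,3,1,4,1,3,2,38] for √378; ℓ=8 ⇒ convergent index 7
i=0: a=19 ⇒ p=19, q=1
…
i=2: a=3 ⇒ p=136, q=7
…
i=4: a=4 ⇒ p=836, q=43
…
i=6: a=3 ⇒ p=3869, q=199
i=7: a=2 ⇒ p=8749, q=450
(x₁, y₁) = (8749, 450);  8749² − 378·450² = 1 ✓

8749 450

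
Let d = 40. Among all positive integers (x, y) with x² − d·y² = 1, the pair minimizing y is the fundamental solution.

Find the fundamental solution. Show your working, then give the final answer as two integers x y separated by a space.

d=40: √d = [6; 3,12] (ℓ=2, even), read p_1/q_1
step 0: (6, 1)  from 6·(1,0) + (0,1)
step 1: (19, 3)  from 3·(6,1) + (1,0)
fundamental: x₁=19, y₁=3  (since 361 − 40·9 = 1)

19 3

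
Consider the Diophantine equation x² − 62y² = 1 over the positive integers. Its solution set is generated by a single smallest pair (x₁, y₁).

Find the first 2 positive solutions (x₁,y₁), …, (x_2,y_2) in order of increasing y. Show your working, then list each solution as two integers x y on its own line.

√62 → a₀=7, period (1,6,1,14); ℓ=4 even so k=3
a_0=7:  p_0=7·1+0=7,  q_0=7·0+1=1
…
a_2=6:  p_2=6·8+7=55,  q_2=6·1+1=7
a_3=1:  p_3=1·55+8=63,  q_3=1·7+1=8
fundamental: x₁=63, y₁=8  (since 3969 − 62·64 = 1)
n=2: (63,8)∘(63,8) = (63·63+62·8·8, 63·8+8·63) = (7937,1008)

63 8
7937 1008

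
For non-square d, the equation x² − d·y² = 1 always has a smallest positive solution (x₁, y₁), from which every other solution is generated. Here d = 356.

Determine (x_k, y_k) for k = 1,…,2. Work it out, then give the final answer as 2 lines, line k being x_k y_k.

500001 26500
500002000001 26500053000

[18; 1,6,1,1,2,…,6,1,36] for √356; ℓ=14 ⇒ convergent index 13
a_0=18:  p_0=18·1+0=18,  q_0=18·0+1=1
a_1=1:  p_1=1·18+1=19,  q_1=1·1+0=1
a_2=6:  p_2=6·19+18=132,  q_2=6·1+1=7
…
a_4=1:  p_4=1·151+132=283,  q_4=1·8+7=15
a_5=2:  p_5=2·283+151=717,  q_5=2·15+8=38
…
a_7=8:  p_7=8·1000+717=8717,  q_7=8·53+38=462
a_8=1:  p_8=1·8717+1000=9717,  q_8=1·462+53=515
…
a_12=6:  p_12=6·66019+37868=433982,  q_12=6·3499+2007=23001
a_13=1:  p_13=1·433982+66019=500001,  q_13=1·23001+3499=26500
(x₁, y₁) = (500001, 26500);  500001² − 356·26500² = 1 ✓
n=2: (500001,26500)∘(500001,26500) = (500001·500001+356·26500·26500, 500001·26500+26500·500001) = (500002000001,26500053000)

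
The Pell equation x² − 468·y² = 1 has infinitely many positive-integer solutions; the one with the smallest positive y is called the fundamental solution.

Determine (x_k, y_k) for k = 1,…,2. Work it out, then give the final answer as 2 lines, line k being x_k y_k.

649 30
842401 38940

d=468: √d = [21; 1,1,1,2,1,1,1,42] (ℓ=8, even), read p_7/q_7
step 0: (21, 1)  from 21·(1,0) + (0,1)
…
step 3: (65, 3)  from 1·(43,2) + (22,1)
step 4: (173, 8)  from 2·(65,3) + (43,2)
step 5: (238, 11)  from 1·(173,8) + (65,3)
step 6: (411, 19)  from 1·(238,11) + (173,8)
step 7: (649, 30)  from 1·(411,19) + (238,11)
(x₁, y₁) = (649, 30);  649² − 468·30² = 1 ✓
n=2: (649,30)∘(649,30) = (649·649+468·30·30, 649·30+30·649) = (842401,38940)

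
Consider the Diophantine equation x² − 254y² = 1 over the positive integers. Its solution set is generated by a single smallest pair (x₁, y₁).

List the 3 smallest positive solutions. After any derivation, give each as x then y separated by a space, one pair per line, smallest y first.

d=254: √d = [15; 1,14,1,30] (ℓ=4, even), read p_3/q_3
a_0=15:  p_0=15·1+0=15,  q_0=15·0+1=1
a_1=1:  p_1=1·15+1=16,  q_1=1·1+0=1
a_2=14:  p_2=14·16+15=239,  q_2=14·1+1=15
a_3=1:  p_3=1·239+16=255,  q_3=1·15+1=16
→ (255, 16).  Check: 255²=65025, 254·16²=65024, difference 1.
k=2:  x_2 = 255·255+254·16·16 = 130049,  y_2 = 255·16+16·255 = 8160
k=3:  x_3 = 255·130049+254·16·8160 = 66324735,  y_3 = 255·8160+16·130049 = 4161584

255 16
130049 8160
66324735 4161584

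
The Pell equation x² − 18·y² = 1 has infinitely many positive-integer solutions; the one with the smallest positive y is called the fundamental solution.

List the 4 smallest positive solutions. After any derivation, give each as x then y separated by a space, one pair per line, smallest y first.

17 4
577 136
19601 4620
665857 156944

d=18: √d = [4; 4,8] (ℓ=2, even), read p_1/q_1
step 0: (4, 1)  from 4·(1,0) + (0,1)
step 1: (17, 4)  from 4·(4,1) + (1,0)
fundamental: x₁=17, y₁=4  (since 289 − 18·16 = 1)
k=2:  x_2 = 17·17+18·4·4 = 577,  y_2 = 17·4+4·17 = 136
k=3:  x_3 = 17·577+18·4·136 = 19601,  y_3 = 17·136+4·577 = 4620
k=4:  x_4 = 17·19601+18·4·4620 = 665857,  y_4 = 17·4620+4·19601 = 156944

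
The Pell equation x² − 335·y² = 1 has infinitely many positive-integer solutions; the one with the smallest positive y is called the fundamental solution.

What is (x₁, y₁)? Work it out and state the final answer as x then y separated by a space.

√335 = [18; 3,3,3,36, …], period ℓ=4 (even) → k=3
k=0  a_k=18  p_k/q_k = 18/1
…
k=2  a_k=3  p_k/q_k = 183/10
k=3  a_k=3  p_k/q_k = 604/33
fundamental: x₁=604, y₁=33  (since 364816 − 335·1089 = 1)

604 33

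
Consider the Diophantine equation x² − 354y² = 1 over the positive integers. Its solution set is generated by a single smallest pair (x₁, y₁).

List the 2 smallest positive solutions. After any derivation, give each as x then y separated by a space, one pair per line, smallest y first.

258065 13716
133195088449 7079239080

d=354: √d = [18; 1,4,2,2,18,2,2,4,1,36] (ℓ=10, even), read p_9/q_9
a_0=18:  p_0=18·1+0=18,  q_0=18·0+1=1
a_1=1:  p_1=1·18+1=19,  q_1=1·1+0=1
…
a_3=2:  p_3=2·94+19=207,  q_3=2·5+1=11
…
a_8=4:  p_8=4·47771+19210=210294,  q_8=4·2539+1021=11177
a_9=1:  p_9=1·210294+47771=258065,  q_9=1·11177+2539=13716
→ (258065, 13716).  Check: 258065²=66597544225, 354·13716²=66597544224, difference 1.
n=2: (258065,13716)∘(258065,13716) = (258065·258065+354·13716·13716, 258065·13716+13716·258065) = (133195088449,7079239080)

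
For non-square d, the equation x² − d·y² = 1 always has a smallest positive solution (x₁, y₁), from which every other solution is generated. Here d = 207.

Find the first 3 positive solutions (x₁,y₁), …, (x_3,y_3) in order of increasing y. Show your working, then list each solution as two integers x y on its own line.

1151 80
2649601 184160
6099380351 423936240

d=207: √d = [14; 2,1,1,2,1,1,2,28] (ℓ=8, even), read p_7/q_7
i=0: a=14 ⇒ p=14, q=1
i=1: a=2 ⇒ p=29, q=2
i=2: a=1 ⇒ p=43, q=3
i=3: a=1 ⇒ p=72, q=5
…
i=6: a=1 ⇒ p=446, q=31
i=7: a=2 ⇒ p=1151, q=80
(x₁, y₁) = (1151, 80);  1151² − 207·80² = 1 ✓
k=2:  x_2 = 1151·1151+207·80·80 = 2649601,  y_2 = 1151·80+80·1151 = 184160
k=3:  x_3 = 1151·2649601+207·80·184160 = 6099380351,  y_3 = 1151·184160+80·2649601 = 423936240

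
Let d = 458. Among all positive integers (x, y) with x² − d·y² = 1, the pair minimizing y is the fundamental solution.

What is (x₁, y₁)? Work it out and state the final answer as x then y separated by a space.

22899 1070

√458 = [21; 2,2,42, …], period ℓ=3 (odd) → k=5
i=0: a=21 ⇒ p=21, q=1
i=1: a=2 ⇒ p=43, q=2
i=2: a=2 ⇒ p=107, q=5
i=3: a=42 ⇒ p=4537, q=212
i=4: a=2 ⇒ p=9181, q=429
i=5: a=2 ⇒ p=22899, q=1070
(x₁, y₁) = (22899, 1070);  22899² − 458·1070² = 1 ✓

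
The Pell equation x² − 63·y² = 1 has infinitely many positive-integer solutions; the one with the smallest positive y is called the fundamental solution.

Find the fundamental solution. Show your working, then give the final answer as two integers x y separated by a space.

d=63: √d = [7; 1,14] (ℓ=2, even), read p_1/q_1
i=0: a=7 ⇒ p=7, q=1
i=1: a=1 ⇒ p=8, q=1
(x₁, y₁) = (8, 1);  8² − 63·1² = 1 ✓

8 1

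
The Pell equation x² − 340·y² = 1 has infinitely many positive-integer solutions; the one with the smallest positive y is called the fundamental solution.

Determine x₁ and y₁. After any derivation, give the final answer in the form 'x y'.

285769 15498

√340 = [18; 2,3,1,1,1,…,3,2,36, …], period ℓ=14 (even) → k=13
a_0=18:  p_0=18·1+0=18,  q_0=18·0+1=1
a_1=2:  p_1=2·18+1=37,  q_1=2·1+0=2
…
a_3=1:  p_3=1·129+37=166,  q_3=1·7+2=9
…
a_6=1:  p_6=1·461+295=756,  q_6=1·25+16=41
…
a_8=1:  p_8=1·6509+756=7265,  q_8=1·353+41=394
a_9=1:  p_9=1·7265+6509=13774,  q_9=1·394+353=747
a_10=1:  p_10=1·13774+7265=21039,  q_10=1·747+394=1141
…
a_12=3:  p_12=3·34813+21039=125478,  q_12=3·1888+1141=6805
a_13=2:  p_13=2·125478+34813=285769,  q_13=2·6805+1888=15498
(x₁, y₁) = (285769, 15498);  285769² − 340·15498² = 1 ✓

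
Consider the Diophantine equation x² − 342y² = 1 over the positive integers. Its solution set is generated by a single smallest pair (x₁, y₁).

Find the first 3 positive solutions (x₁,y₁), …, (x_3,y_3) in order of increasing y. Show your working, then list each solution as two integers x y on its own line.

√342 → a₀=18, period (2,36); ℓ=2 even so k=1
step 0: (18, 1)  from 18·(1,0) + (0,1)
step 1: (37, 2)  from 2·(18,1) + (1,0)
→ (37, 2).  Check: 37²=1369, 342·2²=1368, difference 1.
(37+2√342)^2 = 2737 + 148√342
(37+2√342)^3 = 202501 + 10950√342

37 2
2737 148
202501 10950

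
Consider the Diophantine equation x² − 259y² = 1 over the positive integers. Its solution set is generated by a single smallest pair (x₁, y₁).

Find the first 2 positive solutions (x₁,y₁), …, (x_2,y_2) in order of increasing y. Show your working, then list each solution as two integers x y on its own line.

847225 52644
1435580401249 89202625800

√259 → a₀=16, period (10,1,2,3,4,3,2,1,10,32); ℓ=10 even so k=9
step 0: (16, 1)  from 16·(1,0) + (0,1)
…
step 5: (7403, 460)  from 4·(1722,107) + (515,32)
…
step 8: (79196, 4921)  from 1·(55265,3434) + (23931,1487)
step 9: (847225, 52644)  from 10·(79196,4921) + (55265,3434)
(x₁, y₁) = (847225, 52644);  847225² − 259·52644² = 1 ✓
k=2:  x_2 = 847225·847225+259·52644·52644 = 1435580401249,  y_2 = 847225·52644+52644·847225 = 89202625800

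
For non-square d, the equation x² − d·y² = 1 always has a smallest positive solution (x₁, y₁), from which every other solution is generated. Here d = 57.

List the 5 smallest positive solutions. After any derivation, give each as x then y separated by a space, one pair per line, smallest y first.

[7; 1,1,4,1,1,14] for √57; ℓ=6 ⇒ convergent index 5
k=0  a_k=7  p_k/q_k = 7/1
…
k=2  a_k=1  p_k/q_k = 15/2
…
k=4  a_k=1  p_k/q_k = 83/11
k=5  a_k=1  p_k/q_k = 151/20
fundamental: x₁=151, y₁=20  (since 22801 − 57·400 = 1)
(x_2, y_2) = (151·151 + 57·20·20, 151·20 + 20·151) = (45601, 6040)
(x_3, y_3) = (151·45601 + 57·20·6040, 151·6040 + 20·45601) = (13771351, 1824060)
(x_4, y_4) = (151·13771351 + 57·20·1824060, 151·1824060 + 20·13771351) = (4158902401, 550860080)
(x_5, y_5) = (151·4158902401 + 57·20·550860080, 151·550860080 + 20·4158902401) = (1255974753751, 166357920100)

151 20
45601 6040
13771351 1824060
4158902401 550860080
1255974753751 166357920100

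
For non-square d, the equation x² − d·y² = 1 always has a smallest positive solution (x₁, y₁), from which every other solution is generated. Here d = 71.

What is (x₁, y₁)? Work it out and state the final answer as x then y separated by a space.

3480 413

√71 = [8; 2,2,1,7,1,2,2,16, …], period ℓ=8 (even) → k=7
k=0  a_k=8  p_k/q_k = 8/1
k=1  a_k=2  p_k/q_k = 17/2
k=2  a_k=2  p_k/q_k = 42/5
k=3  a_k=1  p_k/q_k = 59/7
k=4  a_k=7  p_k/q_k = 455/54
…
k=6  a_k=2  p_k/q_k = 1483/176
k=7  a_k=2  p_k/q_k = 3480/413
fundamental: x₁=3480, y₁=413  (since 12110400 − 71·170569 = 1)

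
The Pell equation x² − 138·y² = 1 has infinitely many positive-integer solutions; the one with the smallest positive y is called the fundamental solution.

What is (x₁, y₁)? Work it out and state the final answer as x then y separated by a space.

[11; 1,2,1,22] for √138; ℓ=4 ⇒ convergent index 3
i=0: a=11 ⇒ p=11, q=1
i=1: a=1 ⇒ p=12, q=1
i=2: a=2 ⇒ p=35, q=3
i=3: a=1 ⇒ p=47, q=4
(x₁, y₁) = (47, 4);  47² − 138·4² = 1 ✓

47 4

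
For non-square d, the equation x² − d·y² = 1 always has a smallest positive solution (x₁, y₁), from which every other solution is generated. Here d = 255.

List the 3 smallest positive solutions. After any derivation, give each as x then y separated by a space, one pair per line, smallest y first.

[15; 1,30] for √255; ℓ=2 ⇒ convergent index 1
k=0  a_k=15  p_k/q_k = 15/1
k=1  a_k=1  p_k/q_k = 16/1
fundamental: x₁=16, y₁=1  (since 256 − 255·1 = 1)
n=2: (16,1)∘(16,1) = (16·16+255·1·1, 16·1+1·16) = (511,32)
n=3: (511,32)∘(16,1) = (16·511+255·1·32, 16·32+1·511) = (16336,1023)

16 1
511 32
16336 1023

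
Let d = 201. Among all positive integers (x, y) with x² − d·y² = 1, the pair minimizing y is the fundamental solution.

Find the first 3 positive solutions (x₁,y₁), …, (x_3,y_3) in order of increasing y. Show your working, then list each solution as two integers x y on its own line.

√201 = [14; 5,1,1,1,2,…,1,5,28, …], period ℓ=14 (even) → k=13
k=0  a_k=14  p_k/q_k = 14/1
k=1  a_k=5  p_k/q_k = 71/5
k=2  a_k=1  p_k/q_k = 85/6
…
k=4  a_k=1  p_k/q_k = 241/17
k=5  a_k=2  p_k/q_k = 638/45
k=6  a_k=1  p_k/q_k = 879/62
…
k=8  a_k=1  p_k/q_k = 8549/603
…
k=10  a_k=1  p_k/q_k = 33317/2350
k=11  a_k=1  p_k/q_k = 58085/4097
k=12  a_k=1  p_k/q_k = 91402/6447
k=13  a_k=5  p_k/q_k = 515095/36332
→ (515095, 36332).  Check: 515095²=265322859025, 201·36332²=265322859024, difference 1.
(515095+36332√201)^2 = 530645718049 + 37428863080√201
(515095+36332√201)^3 = 546665912276384215 + 38558840456348868√201

515095 36332
530645718049 37428863080
546665912276384215 38558840456348868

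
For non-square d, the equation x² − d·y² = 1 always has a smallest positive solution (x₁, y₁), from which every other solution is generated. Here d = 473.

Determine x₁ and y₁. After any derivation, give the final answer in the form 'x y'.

87 4

d=473: √d = [21; 1,2,1,42] (ℓ=4, even), read p_3/q_3
i=0: a=21 ⇒ p=21, q=1
i=1: a=1 ⇒ p=22, q=1
i=2: a=2 ⇒ p=65, q=3
i=3: a=1 ⇒ p=87, q=4
→ (87, 4).  Check: 87²=7569, 473·4²=7568, difference 1.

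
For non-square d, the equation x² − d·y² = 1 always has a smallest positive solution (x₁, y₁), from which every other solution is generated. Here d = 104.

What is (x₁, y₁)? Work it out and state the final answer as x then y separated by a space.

√104 → a₀=10, period (5,20); ℓ=2 even so k=1
k=0  a_k=10  p_k/q_k = 10/1
k=1  a_k=5  p_k/q_k = 51/5
(x₁, y₁) = (51, 5);  51² − 104·5² = 1 ✓

51 5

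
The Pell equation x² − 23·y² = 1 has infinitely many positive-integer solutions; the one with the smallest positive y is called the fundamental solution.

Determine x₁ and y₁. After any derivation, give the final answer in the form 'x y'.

24 5

[4; 1,3,1,8] for √23; ℓ=4 ⇒ convergent index 3
k=0  a_k=4  p_k/q_k = 4/1
…
k=2  a_k=3  p_k/q_k = 19/4
k=3  a_k=1  p_k/q_k = 24/5
(x₁, y₁) = (24, 5);  24² − 23·5² = 1 ✓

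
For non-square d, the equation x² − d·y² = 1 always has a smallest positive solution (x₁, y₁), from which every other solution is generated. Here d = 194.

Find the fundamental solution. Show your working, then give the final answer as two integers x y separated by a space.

195 14

√194 → a₀=13, period (1,12,1,26); ℓ=4 even so k=3
i=0: a=13 ⇒ p=13, q=1
i=1: a=1 ⇒ p=14, q=1
i=2: a=12 ⇒ p=181, q=13
i=3: a=1 ⇒ p=195, q=14
→ (195, 14).  Check: 195²=38025, 194·14²=38024, difference 1.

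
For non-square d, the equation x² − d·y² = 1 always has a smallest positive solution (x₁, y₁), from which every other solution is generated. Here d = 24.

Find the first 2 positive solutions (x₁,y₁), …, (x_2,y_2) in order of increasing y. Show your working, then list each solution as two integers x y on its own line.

5 1
49 10

d=24: √d = [4; 1,8] (ℓ=2, even), read p_1/q_1
step 0: (4, 1)  from 4·(1,0) + (0,1)
step 1: (5, 1)  from 1·(4,1) + (1,0)
fundamental: x₁=5, y₁=1  (since 25 − 24·1 = 1)
(5+1√24)^2 = 49 + 10√24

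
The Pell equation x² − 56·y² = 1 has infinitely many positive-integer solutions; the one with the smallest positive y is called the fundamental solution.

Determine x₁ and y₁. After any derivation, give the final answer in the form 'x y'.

15 2

[7; 2,14] for √56; ℓ=2 ⇒ convergent index 1
step 0: (7, 1)  from 7·(1,0) + (0,1)
step 1: (15, 2)  from 2·(7,1) + (1,0)
→ (15, 2).  Check: 15²=225, 56·2²=224, difference 1.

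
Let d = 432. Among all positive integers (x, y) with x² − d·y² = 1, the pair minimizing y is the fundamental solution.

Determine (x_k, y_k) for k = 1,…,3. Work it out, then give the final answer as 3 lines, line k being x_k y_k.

1351 65
3650401 175630
9863382151 474552195

√432 = [20; 1,3,1,1,1,3,1,40, …], period ℓ=8 (even) → k=7
step 0: (20, 1)  from 20·(1,0) + (0,1)
…
step 6: (1060, 51)  from 3·(291,14) + (187,9)
step 7: (1351, 65)  from 1·(1060,51) + (291,14)
(x₁, y₁) = (1351, 65);  1351² − 432·65² = 1 ✓
(x_2, y_2) = (1351·1351 + 432·65·65, 1351·65 + 65·1351) = (3650401, 175630)
(x_3, y_3) = (1351·3650401 + 432·65·175630, 1351·175630 + 65·3650401) = (9863382151, 474552195)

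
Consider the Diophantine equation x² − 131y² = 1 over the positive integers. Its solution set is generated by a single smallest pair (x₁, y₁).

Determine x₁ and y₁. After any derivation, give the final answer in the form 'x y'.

10610 927

[11; 2,4,11,4,2,22] for √131; ℓ=6 ⇒ convergent index 5
i=0: a=11 ⇒ p=11, q=1
…
i=2: a=4 ⇒ p=103, q=9
i=3: a=11 ⇒ p=1156, q=101
i=4: a=4 ⇒ p=4727, q=413
i=5: a=2 ⇒ p=10610, q=927
fundamental: x₁=10610, y₁=927  (since 112572100 − 131·859329 = 1)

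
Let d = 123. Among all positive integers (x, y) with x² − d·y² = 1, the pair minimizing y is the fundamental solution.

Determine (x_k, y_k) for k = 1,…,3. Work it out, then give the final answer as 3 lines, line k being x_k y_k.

122 11
29767 2684
7263026 654885

[11; 11,22] for √123; ℓ=2 ⇒ convergent index 1
i=0: a=11 ⇒ p=11, q=1
i=1: a=11 ⇒ p=122, q=11
fundamental: x₁=122, y₁=11  (since 14884 − 123·121 = 1)
k=2:  x_2 = 122·122+123·11·11 = 29767,  y_2 = 122·11+11·122 = 2684
k=3:  x_3 = 122·29767+123·11·2684 = 7263026,  y_3 = 122·2684+11·29767 = 654885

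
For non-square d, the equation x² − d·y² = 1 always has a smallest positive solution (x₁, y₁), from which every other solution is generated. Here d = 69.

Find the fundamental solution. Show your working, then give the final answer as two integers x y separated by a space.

7775 936

√69 → a₀=8, period (3,3,1,4,1,3,3,16); ℓ=8 even so k=7
a_0=8:  p_0=8·1+0=8,  q_0=8·0+1=1
…
a_2=3:  p_2=3·25+8=83,  q_2=3·3+1=10
a_3=1:  p_3=1·83+25=108,  q_3=1·10+3=13
a_4=4:  p_4=4·108+83=515,  q_4=4·13+10=62
…
a_6=3:  p_6=3·623+515=2384,  q_6=3·75+62=287
a_7=3:  p_7=3·2384+623=7775,  q_7=3·287+75=936
fundamental: x₁=7775, y₁=936  (since 60450625 − 69·876096 = 1)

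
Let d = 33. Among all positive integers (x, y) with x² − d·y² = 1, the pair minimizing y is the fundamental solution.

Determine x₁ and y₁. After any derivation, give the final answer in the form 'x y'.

23 4

√33 = [5; 1,2,1,10, …], period ℓ=4 (even) → k=3
a_0=5:  p_0=5·1+0=5,  q_0=5·0+1=1
a_1=1:  p_1=1·5+1=6,  q_1=1·1+0=1
a_2=2:  p_2=2·6+5=17,  q_2=2·1+1=3
a_3=1:  p_3=1·17+6=23,  q_3=1·3+1=4
fundamental: x₁=23, y₁=4  (since 529 − 33·16 = 1)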